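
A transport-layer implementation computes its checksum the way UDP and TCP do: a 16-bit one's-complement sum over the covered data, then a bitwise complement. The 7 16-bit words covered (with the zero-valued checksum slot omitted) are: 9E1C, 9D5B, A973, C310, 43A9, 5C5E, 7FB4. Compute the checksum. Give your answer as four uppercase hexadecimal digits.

3847

One's-complement addition (fold any carry out of bit 15 back into bit 0):
  0x9E1C + 0x9D5B = 0x13B77 → wrap carry → 0x3B78
  0x3B78 + 0xA973 = 0x0E4EB
  0xE4EB + 0xC310 = 0x1A7FB → wrap carry → 0xA7FC
  0xA7FC + 0x43A9 = 0x0EBA5
  0xEBA5 + 0x5C5E = 0x14803 → wrap carry → 0x4804
  0x4804 + 0x7FB4 = 0x0C7B8
One's-complement sum = 0xC7B8.
Checksum = ~0xC7B8 & 0xFFFF = 0x3847.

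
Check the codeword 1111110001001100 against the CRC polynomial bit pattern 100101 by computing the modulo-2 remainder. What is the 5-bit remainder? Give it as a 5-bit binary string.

Modulo-2 division of 1111110001001100 by 100101:
  pos 0: 111111 XOR 100101 = 011010
  pos 1: 110100 XOR 100101 = 010001
  pos 2: 100010 XOR 100101 = 000111
  pos 5: 111010 XOR 100101 = 011111
  pos 6: 111110 XOR 100101 = 011011
  pos 7: 110111 XOR 100101 = 010010
  pos 8: 100101 XOR 100101 = 000000
Remainder = 00000 (zero — the frame passes the CRC check).

00000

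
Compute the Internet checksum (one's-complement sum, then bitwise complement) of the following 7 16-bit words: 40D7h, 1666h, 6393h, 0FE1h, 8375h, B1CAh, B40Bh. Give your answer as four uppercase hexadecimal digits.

One's-complement addition (fold any carry out of bit 15 back into bit 0):
  0x40D7 + 0x1666 = 0x0573D
  0x573D + 0x6393 = 0x0BAD0
  0xBAD0 + 0x0FE1 = 0x0CAB1
  0xCAB1 + 0x8375 = 0x14E26 → wrap carry → 0x4E27
  0x4E27 + 0xB1CA = 0x0FFF1
  0xFFF1 + 0xB40B = 0x1B3FC → wrap carry → 0xB3FD
One's-complement sum = 0xB3FD.
Checksum = ~0xB3FD & 0xFFFF = 0x4C02.

4C02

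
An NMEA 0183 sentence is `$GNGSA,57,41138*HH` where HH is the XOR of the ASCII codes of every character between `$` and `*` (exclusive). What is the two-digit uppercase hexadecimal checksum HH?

61

XOR the ASCII codes of the payload characters:
  'G' = 0x47 → acc = 0x47
  'N' = 0x4E → acc = 0x09
  'G' = 0x47 → acc = 0x4E
  'S' = 0x53 → acc = 0x1D
  'A' = 0x41 → acc = 0x5C
  ',' = 0x2C → acc = 0x70
  '5' = 0x35 → acc = 0x45
  '7' = 0x37 → acc = 0x72
  ',' = 0x2C → acc = 0x5E
  '4' = 0x34 → acc = 0x6A
  '1' = 0x31 → acc = 0x5B
  '1' = 0x31 → acc = 0x6A
  '3' = 0x33 → acc = 0x59
  '8' = 0x38 → acc = 0x61
Checksum = 0x61.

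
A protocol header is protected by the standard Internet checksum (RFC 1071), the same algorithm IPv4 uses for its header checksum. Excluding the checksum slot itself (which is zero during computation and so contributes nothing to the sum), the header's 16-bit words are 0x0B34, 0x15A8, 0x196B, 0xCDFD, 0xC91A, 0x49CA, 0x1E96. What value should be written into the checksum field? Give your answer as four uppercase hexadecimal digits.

C63F

One's-complement addition (fold any carry out of bit 15 back into bit 0):
  0x0B34 + 0x15A8 = 0x020DC
  0x20DC + 0x196B = 0x03A47
  0x3A47 + 0xCDFD = 0x10844 → wrap carry → 0x0845
  0x0845 + 0xC91A = 0x0D15F
  0xD15F + 0x49CA = 0x11B29 → wrap carry → 0x1B2A
  0x1B2A + 0x1E96 = 0x039C0
One's-complement sum = 0x39C0.
Checksum = ~0x39C0 & 0xFFFF = 0xC63F.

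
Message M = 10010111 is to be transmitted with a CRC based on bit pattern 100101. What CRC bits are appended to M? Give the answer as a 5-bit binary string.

Append 5 zeros: 1001011100000. Divide by 100101 (XOR where the leading bit is 1):
  pos 0: 100101 XOR 100101 = 000000
  pos 6: 110000 XOR 100101 = 010101
  pos 7: 101010 XOR 100101 = 001111
Remainder (last 5 bits) = 01111. This is the CRC / FCS.

01111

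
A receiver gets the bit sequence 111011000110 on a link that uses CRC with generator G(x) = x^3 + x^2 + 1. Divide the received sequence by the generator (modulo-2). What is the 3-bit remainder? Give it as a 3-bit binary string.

Modulo-2 division of 111011000110 by 1101:
  pos 0: 1110 XOR 1101 = 0011
  pos 2: 1111 XOR 1101 = 0010
  pos 4: 1000 XOR 1101 = 0101
  pos 5: 1010 XOR 1101 = 0111
  pos 6: 1111 XOR 1101 = 0010
  pos 8: 1010 XOR 1101 = 0111
Remainder = 111 (nonzero — an error is detected).

111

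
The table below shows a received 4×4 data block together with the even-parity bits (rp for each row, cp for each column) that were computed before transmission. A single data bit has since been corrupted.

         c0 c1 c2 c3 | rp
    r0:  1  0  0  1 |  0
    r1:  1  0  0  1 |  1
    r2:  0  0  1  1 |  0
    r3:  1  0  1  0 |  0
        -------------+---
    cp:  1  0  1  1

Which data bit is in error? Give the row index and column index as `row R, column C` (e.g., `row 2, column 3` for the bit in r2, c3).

row 1, column 2

Recompute each row's even parity and compare to rp:
  r0: data parity 0, sent rp 0 → ok
  r1: data parity 0, sent rp 1 → mismatch
  r2: data parity 0, sent rp 0 → ok
  r3: data parity 0, sent rp 0 → ok
Recompute each column's even parity and compare to cp:
  c0: data parity 1, sent cp 1 → ok
  c1: data parity 0, sent cp 0 → ok
  c2: data parity 0, sent cp 1 → mismatch
  c3: data parity 1, sent cp 1 → ok
Exactly one row (r1) and one column (c2) fail → the flipped bit is at their intersection.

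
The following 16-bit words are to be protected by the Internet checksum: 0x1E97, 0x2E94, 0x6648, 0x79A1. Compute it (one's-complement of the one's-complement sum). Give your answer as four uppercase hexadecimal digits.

D2EA

One's-complement addition (fold any carry out of bit 15 back into bit 0):
  0x1E97 + 0x2E94 = 0x04D2B
  0x4D2B + 0x6648 = 0x0B373
  0xB373 + 0x79A1 = 0x12D14 → wrap carry → 0x2D15
One's-complement sum = 0x2D15.
Checksum = ~0x2D15 & 0xFFFF = 0xD2EA.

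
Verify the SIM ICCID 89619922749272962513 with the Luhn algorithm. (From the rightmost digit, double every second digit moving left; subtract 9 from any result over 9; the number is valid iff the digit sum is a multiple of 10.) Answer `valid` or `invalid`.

valid

From the right, keep odd positions and double even positions (subtract 9 from any doubled value over 9):
  doubled (positions 2,4,...): 2 4 9 5 9 5 4 9 3 7 → sum 57
  kept (positions 1,3,...): 3 5 6 2 2 4 2 9 1 9 → sum 43
Total = 100.
100 mod 10 = 0, so the number is valid.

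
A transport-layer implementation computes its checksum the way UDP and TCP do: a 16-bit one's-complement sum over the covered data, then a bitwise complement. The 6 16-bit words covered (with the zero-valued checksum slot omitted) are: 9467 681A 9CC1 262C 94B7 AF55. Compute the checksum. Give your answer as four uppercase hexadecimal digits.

One's-complement addition (fold any carry out of bit 15 back into bit 0):
  0x9467 + 0x681A = 0x0FC81
  0xFC81 + 0x9CC1 = 0x19942 → wrap carry → 0x9943
  0x9943 + 0x262C = 0x0BF6F
  0xBF6F + 0x94B7 = 0x15426 → wrap carry → 0x5427
  0x5427 + 0xAF55 = 0x1037C → wrap carry → 0x037D
One's-complement sum = 0x037D.
Checksum = ~0x037D & 0xFFFF = 0xFC82.

FC82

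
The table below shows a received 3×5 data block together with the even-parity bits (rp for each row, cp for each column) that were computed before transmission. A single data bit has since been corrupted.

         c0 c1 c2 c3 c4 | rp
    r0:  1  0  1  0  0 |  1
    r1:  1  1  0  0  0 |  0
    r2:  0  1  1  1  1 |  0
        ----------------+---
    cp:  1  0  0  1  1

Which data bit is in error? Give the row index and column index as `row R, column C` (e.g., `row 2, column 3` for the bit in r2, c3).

Recompute each row's even parity and compare to rp:
  r0: data parity 0, sent rp 1 → mismatch
  r1: data parity 0, sent rp 0 → ok
  r2: data parity 0, sent rp 0 → ok
Recompute each column's even parity and compare to cp:
  c0: data parity 0, sent cp 1 → mismatch
  c1: data parity 0, sent cp 0 → ok
  c2: data parity 0, sent cp 0 → ok
  c3: data parity 1, sent cp 1 → ok
  c4: data parity 1, sent cp 1 → ok
Exactly one row (r0) and one column (c0) fail → the flipped bit is at their intersection.

row 0, column 0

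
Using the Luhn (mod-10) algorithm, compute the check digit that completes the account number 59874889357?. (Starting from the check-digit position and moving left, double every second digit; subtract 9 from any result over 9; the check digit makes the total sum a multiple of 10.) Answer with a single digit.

8

Partial digits right→left: 7 5 3 9 8 8 4 7 8 9 5
Double every second digit counting from the check-digit position (so the 1st, 3rd, 5th, ... of the partial from the right).
  doubled (with −9 where >9): 5 6 7 8 7 1 → sum 34
  kept as-is: 5 9 8 7 9 → sum 38
Total = 34 + 38 = 72.
Check digit = (10 − (72 mod 10)) mod 10 = 8.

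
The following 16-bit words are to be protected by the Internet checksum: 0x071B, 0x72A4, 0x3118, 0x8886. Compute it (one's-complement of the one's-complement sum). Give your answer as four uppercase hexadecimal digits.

One's-complement addition (fold any carry out of bit 15 back into bit 0):
  0x071B + 0x72A4 = 0x079BF
  0x79BF + 0x3118 = 0x0AAD7
  0xAAD7 + 0x8886 = 0x1335D → wrap carry → 0x335E
One's-complement sum = 0x335E.
Checksum = ~0x335E & 0xFFFF = 0xCCA1.

CCA1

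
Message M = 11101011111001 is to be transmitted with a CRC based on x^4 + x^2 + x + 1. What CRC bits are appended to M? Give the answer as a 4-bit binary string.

Append 4 zeros: 111010111110010000. Divide by 10111 (XOR where the leading bit is 1):
  pos 0: 11101 XOR 10111 = 01010
  pos 1: 10100 XOR 10111 = 00011
  pos 4: 11111 XOR 10111 = 01000
  pos 5: 10001 XOR 10111 = 00110
  pos 7: 11010 XOR 10111 = 01101
  pos 8: 11010 XOR 10111 = 01101
  pos 9: 11011 XOR 10111 = 01100
  pos 10: 11000 XOR 10111 = 01111
  pos 11: 11110 XOR 10111 = 01001
  pos 12: 10010 XOR 10111 = 00101
Remainder (last 4 bits) = 1010. This is the CRC / FCS.

1010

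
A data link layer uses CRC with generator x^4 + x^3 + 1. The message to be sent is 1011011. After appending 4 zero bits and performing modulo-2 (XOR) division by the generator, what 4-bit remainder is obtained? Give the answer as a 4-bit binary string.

Append 4 zeros: 10110110000. Divide by 11001 (XOR where the leading bit is 1):
  pos 0: 10110 XOR 11001 = 01111
  pos 1: 11111 XOR 11001 = 00110
  pos 3: 11010 XOR 11001 = 00011
  pos 6: 11000 XOR 11001 = 00001
Remainder (last 4 bits) = 0001. This is the CRC / FCS.

0001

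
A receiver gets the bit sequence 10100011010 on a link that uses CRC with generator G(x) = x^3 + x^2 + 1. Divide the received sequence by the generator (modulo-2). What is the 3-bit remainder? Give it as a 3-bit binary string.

Modulo-2 division of 10100011010 by 1101:
  pos 0: 1010 XOR 1101 = 0111
  pos 1: 1110 XOR 1101 = 0011
  pos 3: 1101 XOR 1101 = 0000
  pos 7: 1010 XOR 1101 = 0111
Remainder = 111 (nonzero — an error is detected).

111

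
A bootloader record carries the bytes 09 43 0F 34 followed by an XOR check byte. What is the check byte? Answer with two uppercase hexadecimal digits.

XOR the bytes together:
  start with 0x09
  0x09 ⊕ 0x43 = 0x4A
  0x4A ⊕ 0x0F = 0x45
  0x45 ⊕ 0x34 = 0x71

71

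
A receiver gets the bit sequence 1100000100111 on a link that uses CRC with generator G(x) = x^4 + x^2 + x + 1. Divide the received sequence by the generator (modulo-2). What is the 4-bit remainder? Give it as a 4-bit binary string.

0000

Modulo-2 division of 1100000100111 by 10111:
  pos 0: 11000 XOR 10111 = 01111
  pos 1: 11110 XOR 10111 = 01001
  pos 2: 10010 XOR 10111 = 00101
  pos 4: 10110 XOR 10111 = 00001
  pos 8: 10111 XOR 10111 = 00000
Remainder = 0000 (zero — the frame passes the CRC check).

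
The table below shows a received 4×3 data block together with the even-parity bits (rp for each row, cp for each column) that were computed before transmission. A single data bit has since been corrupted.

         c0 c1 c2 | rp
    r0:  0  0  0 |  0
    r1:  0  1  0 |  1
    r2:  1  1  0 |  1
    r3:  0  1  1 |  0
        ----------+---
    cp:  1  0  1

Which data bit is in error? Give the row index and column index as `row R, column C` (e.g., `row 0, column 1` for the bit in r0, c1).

row 2, column 1

Recompute each row's even parity and compare to rp:
  r0: data parity 0, sent rp 0 → ok
  r1: data parity 1, sent rp 1 → ok
  r2: data parity 0, sent rp 1 → mismatch
  r3: data parity 0, sent rp 0 → ok
Recompute each column's even parity and compare to cp:
  c0: data parity 1, sent cp 1 → ok
  c1: data parity 1, sent cp 0 → mismatch
  c2: data parity 1, sent cp 1 → ok
Exactly one row (r2) and one column (c1) fail → the flipped bit is at their intersection.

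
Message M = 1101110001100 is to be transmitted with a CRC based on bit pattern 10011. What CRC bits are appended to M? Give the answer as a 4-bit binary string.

Append 4 zeros: 11011100011000000. Divide by 10011 (XOR where the leading bit is 1):
  pos 0: 11011 XOR 10011 = 01000
  pos 1: 10001 XOR 10011 = 00010
  pos 4: 10000 XOR 10011 = 00011
  pos 7: 11110 XOR 10011 = 01101
  pos 8: 11010 XOR 10011 = 01001
  pos 9: 10010 XOR 10011 = 00001
Remainder (last 4 bits) = 1000. This is the CRC / FCS.

1000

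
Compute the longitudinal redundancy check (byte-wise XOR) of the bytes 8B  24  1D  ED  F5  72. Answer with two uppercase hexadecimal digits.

D8

XOR the bytes together:
  start with 0x8B
  0x8B ⊕ 0x24 = 0xAF
  0xAF ⊕ 0x1D = 0xB2
  0xB2 ⊕ 0xED = 0x5F
  0x5F ⊕ 0xF5 = 0xAA
  0xAA ⊕ 0x72 = 0xD8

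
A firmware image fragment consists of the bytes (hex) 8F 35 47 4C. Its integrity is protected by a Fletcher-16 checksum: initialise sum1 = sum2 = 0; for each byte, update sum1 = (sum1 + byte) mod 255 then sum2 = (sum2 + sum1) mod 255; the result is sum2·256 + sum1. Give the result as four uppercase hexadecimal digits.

Running sums (mod 255):
  after byte 0 (8F): sum1=143, sum2=143
  after byte 1 (35): sum1=196, sum2=84
  after byte 2 (47): sum1=12, sum2=96
  after byte 3 (4C): sum1=88, sum2=184
Checksum = sum2·256 + sum1 = 184·256 + 88 = 47192 = 0xB858.

B858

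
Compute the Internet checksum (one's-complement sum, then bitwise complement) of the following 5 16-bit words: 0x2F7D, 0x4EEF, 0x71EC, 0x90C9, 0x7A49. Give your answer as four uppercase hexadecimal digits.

0494

One's-complement addition (fold any carry out of bit 15 back into bit 0):
  0x2F7D + 0x4EEF = 0x07E6C
  0x7E6C + 0x71EC = 0x0F058
  0xF058 + 0x90C9 = 0x18121 → wrap carry → 0x8122
  0x8122 + 0x7A49 = 0x0FB6B
One's-complement sum = 0xFB6B.
Checksum = ~0xFB6B & 0xFFFF = 0x0494.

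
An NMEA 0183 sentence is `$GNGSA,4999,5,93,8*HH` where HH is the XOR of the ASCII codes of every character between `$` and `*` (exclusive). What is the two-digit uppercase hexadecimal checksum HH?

XOR the ASCII codes of the payload characters:
  'G' = 0x47 → acc = 0x47
  'N' = 0x4E → acc = 0x09
  'G' = 0x47 → acc = 0x4E
  'S' = 0x53 → acc = 0x1D
  'A' = 0x41 → acc = 0x5C
  ',' = 0x2C → acc = 0x70
  '4' = 0x34 → acc = 0x44
  '9' = 0x39 → acc = 0x7D
  '9' = 0x39 → acc = 0x44
  '9' = 0x39 → acc = 0x7D
  ',' = 0x2C → acc = 0x51
  '5' = 0x35 → acc = 0x64
  ',' = 0x2C → acc = 0x48
  '9' = 0x39 → acc = 0x71
  '3' = 0x33 → acc = 0x42
  ',' = 0x2C → acc = 0x6E
  '8' = 0x38 → acc = 0x56
Checksum = 0x56.

56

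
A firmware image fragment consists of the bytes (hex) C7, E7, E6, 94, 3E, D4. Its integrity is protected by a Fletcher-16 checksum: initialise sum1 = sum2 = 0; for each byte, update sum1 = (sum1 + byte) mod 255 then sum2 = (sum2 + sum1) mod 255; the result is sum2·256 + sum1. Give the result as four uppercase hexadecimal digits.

E03E

Running sums (mod 255):
  after byte 0 (C7): sum1=199, sum2=199
  after byte 1 (E7): sum1=175, sum2=119
  after byte 2 (E6): sum1=150, sum2=14
  after byte 3 (94): sum1=43, sum2=57
  after byte 4 (3E): sum1=105, sum2=162
  after byte 5 (D4): sum1=62, sum2=224
Checksum = sum2·256 + sum1 = 224·256 + 62 = 57406 = 0xE03E.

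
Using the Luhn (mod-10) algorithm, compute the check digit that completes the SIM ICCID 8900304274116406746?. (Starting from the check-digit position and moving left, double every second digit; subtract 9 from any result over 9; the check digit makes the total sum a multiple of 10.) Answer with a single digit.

Partial digits right→left: 6 4 7 6 0 4 6 1 1 4 7 2 4 0 3 0 0 9 8
Double every second digit counting from the check-digit position (so the 1st, 3rd, 5th, ... of the partial from the right).
  doubled (with −9 where >9): 3 5 0 3 2 5 8 6 0 7 → sum 39
  kept as-is: 4 6 4 1 4 2 0 0 9 → sum 30
Total = 39 + 30 = 69.
Check digit = (10 − (69 mod 10)) mod 10 = 1.

1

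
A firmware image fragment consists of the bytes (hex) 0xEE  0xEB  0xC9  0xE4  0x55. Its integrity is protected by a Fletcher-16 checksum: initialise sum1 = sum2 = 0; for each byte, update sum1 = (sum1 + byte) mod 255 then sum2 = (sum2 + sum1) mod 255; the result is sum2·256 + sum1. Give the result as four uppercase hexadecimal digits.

Running sums (mod 255):
  after byte 0 (0xEE): sum1=238, sum2=238
  after byte 1 (0xEB): sum1=218, sum2=201
  after byte 2 (0xC9): sum1=164, sum2=110
  after byte 3 (0xE4): sum1=137, sum2=247
  after byte 4 (0x55): sum1=222, sum2=214
Checksum = sum2·256 + sum1 = 214·256 + 222 = 55006 = 0xD6DE.

D6DE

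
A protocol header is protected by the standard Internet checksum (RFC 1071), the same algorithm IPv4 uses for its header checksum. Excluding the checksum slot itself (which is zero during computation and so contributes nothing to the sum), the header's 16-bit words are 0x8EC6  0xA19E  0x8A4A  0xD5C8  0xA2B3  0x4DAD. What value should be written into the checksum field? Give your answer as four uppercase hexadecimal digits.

One's-complement addition (fold any carry out of bit 15 back into bit 0):
  0x8EC6 + 0xA19E = 0x13064 → wrap carry → 0x3065
  0x3065 + 0x8A4A = 0x0BAAF
  0xBAAF + 0xD5C8 = 0x19077 → wrap carry → 0x9078
  0x9078 + 0xA2B3 = 0x1332B → wrap carry → 0x332C
  0x332C + 0x4DAD = 0x080D9
One's-complement sum = 0x80D9.
Checksum = ~0x80D9 & 0xFFFF = 0x7F26.

7F26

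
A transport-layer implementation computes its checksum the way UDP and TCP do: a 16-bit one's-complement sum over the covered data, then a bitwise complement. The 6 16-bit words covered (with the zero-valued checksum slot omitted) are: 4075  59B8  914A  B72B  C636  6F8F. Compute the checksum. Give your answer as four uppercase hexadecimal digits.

One's-complement addition (fold any carry out of bit 15 back into bit 0):
  0x4075 + 0x59B8 = 0x09A2D
  0x9A2D + 0x914A = 0x12B77 → wrap carry → 0x2B78
  0x2B78 + 0xB72B = 0x0E2A3
  0xE2A3 + 0xC636 = 0x1A8D9 → wrap carry → 0xA8DA
  0xA8DA + 0x6F8F = 0x11869 → wrap carry → 0x186A
One's-complement sum = 0x186A.
Checksum = ~0x186A & 0xFFFF = 0xE795.

E795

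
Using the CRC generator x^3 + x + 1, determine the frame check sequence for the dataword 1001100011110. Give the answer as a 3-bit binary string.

110

Append 3 zeros: 1001100011110000. Divide by 1011 (XOR where the leading bit is 1):
  pos 0: 1001 XOR 1011 = 0010
  pos 2: 1010 XOR 1011 = 0001
  pos 5: 1001 XOR 1011 = 0010
  pos 7: 1011 XOR 1011 = 0000
  pos 11: 1000 XOR 1011 = 0011
Remainder (last 3 bits) = 110. This is the CRC / FCS.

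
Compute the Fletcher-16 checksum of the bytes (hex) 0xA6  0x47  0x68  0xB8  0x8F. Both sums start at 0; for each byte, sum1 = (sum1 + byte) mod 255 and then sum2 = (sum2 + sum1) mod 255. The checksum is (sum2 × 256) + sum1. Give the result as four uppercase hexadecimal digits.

Running sums (mod 255):
  after byte 0 (0xA6): sum1=166, sum2=166
  after byte 1 (0x47): sum1=237, sum2=148
  after byte 2 (0x68): sum1=86, sum2=234
  after byte 3 (0xB8): sum1=15, sum2=249
  after byte 4 (0x8F): sum1=158, sum2=152
Checksum = sum2·256 + sum1 = 152·256 + 158 = 39070 = 0x989E.

989E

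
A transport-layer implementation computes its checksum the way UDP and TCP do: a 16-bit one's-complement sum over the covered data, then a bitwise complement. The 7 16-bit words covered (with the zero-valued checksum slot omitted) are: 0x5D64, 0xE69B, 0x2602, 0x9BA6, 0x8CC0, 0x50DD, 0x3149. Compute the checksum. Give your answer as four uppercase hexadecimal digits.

EB6F

One's-complement addition (fold any carry out of bit 15 back into bit 0):
  0x5D64 + 0xE69B = 0x143FF → wrap carry → 0x4400
  0x4400 + 0x2602 = 0x06A02
  0x6A02 + 0x9BA6 = 0x105A8 → wrap carry → 0x05A9
  0x05A9 + 0x8CC0 = 0x09269
  0x9269 + 0x50DD = 0x0E346
  0xE346 + 0x3149 = 0x1148F → wrap carry → 0x1490
One's-complement sum = 0x1490.
Checksum = ~0x1490 & 0xFFFF = 0xEB6F.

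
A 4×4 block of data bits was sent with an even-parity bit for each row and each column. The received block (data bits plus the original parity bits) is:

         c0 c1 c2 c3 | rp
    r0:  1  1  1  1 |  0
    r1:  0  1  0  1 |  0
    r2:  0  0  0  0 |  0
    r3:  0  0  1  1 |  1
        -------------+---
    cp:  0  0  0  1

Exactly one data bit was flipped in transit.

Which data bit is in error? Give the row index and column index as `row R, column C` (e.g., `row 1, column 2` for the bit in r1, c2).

Recompute each row's even parity and compare to rp:
  r0: data parity 0, sent rp 0 → ok
  r1: data parity 0, sent rp 0 → ok
  r2: data parity 0, sent rp 0 → ok
  r3: data parity 0, sent rp 1 → mismatch
Recompute each column's even parity and compare to cp:
  c0: data parity 1, sent cp 0 → mismatch
  c1: data parity 0, sent cp 0 → ok
  c2: data parity 0, sent cp 0 → ok
  c3: data parity 1, sent cp 1 → ok
Exactly one row (r3) and one column (c0) fail → the flipped bit is at their intersection.

row 3, column 0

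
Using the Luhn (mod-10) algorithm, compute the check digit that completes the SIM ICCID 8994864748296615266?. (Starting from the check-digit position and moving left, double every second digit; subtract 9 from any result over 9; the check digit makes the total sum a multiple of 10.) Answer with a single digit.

Partial digits right→left: 6 6 2 5 1 6 6 9 2 8 4 7 4 6 8 4 9 9 8
Double every second digit counting from the check-digit position (so the 1st, 3rd, 5th, ... of the partial from the right).
  doubled (with −9 where >9): 3 4 2 3 4 8 8 7 9 7 → sum 55
  kept as-is: 6 5 6 9 8 7 6 4 9 → sum 60
Total = 55 + 60 = 115.
Check digit = (10 − (115 mod 10)) mod 10 = 5.

5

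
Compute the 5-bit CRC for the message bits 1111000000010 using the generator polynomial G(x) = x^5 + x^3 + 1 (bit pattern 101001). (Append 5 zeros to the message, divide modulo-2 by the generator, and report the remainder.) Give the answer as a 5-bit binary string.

Append 5 zeros: 111100000001000000. Divide by 101001 (XOR where the leading bit is 1):
  pos 0: 111100 XOR 101001 = 010101
  pos 1: 101010 XOR 101001 = 000011
  pos 5: 110000 XOR 101001 = 011001
  pos 6: 110011 XOR 101001 = 011010
  pos 7: 110100 XOR 101001 = 011101
  pos 8: 111010 XOR 101001 = 010011
  pos 9: 100110 XOR 101001 = 001111
  pos 11: 111100 XOR 101001 = 010101
  pos 12: 101010 XOR 101001 = 000011
Remainder (last 5 bits) = 00011. This is the CRC / FCS.

00011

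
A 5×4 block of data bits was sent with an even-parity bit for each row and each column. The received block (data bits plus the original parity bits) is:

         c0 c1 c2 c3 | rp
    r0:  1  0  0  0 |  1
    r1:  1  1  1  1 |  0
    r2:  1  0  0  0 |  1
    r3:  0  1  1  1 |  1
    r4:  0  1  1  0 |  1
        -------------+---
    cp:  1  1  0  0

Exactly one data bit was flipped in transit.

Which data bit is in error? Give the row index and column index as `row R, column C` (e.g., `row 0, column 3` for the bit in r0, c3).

Recompute each row's even parity and compare to rp:
  r0: data parity 1, sent rp 1 → ok
  r1: data parity 0, sent rp 0 → ok
  r2: data parity 1, sent rp 1 → ok
  r3: data parity 1, sent rp 1 → ok
  r4: data parity 0, sent rp 1 → mismatch
Recompute each column's even parity and compare to cp:
  c0: data parity 1, sent cp 1 → ok
  c1: data parity 1, sent cp 1 → ok
  c2: data parity 1, sent cp 0 → mismatch
  c3: data parity 0, sent cp 0 → ok
Exactly one row (r4) and one column (c2) fail → the flipped bit is at their intersection.

row 4, column 2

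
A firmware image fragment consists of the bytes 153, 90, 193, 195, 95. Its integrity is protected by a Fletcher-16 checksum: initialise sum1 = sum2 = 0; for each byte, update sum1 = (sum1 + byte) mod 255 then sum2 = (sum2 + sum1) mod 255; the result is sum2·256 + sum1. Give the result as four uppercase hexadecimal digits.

95D8

Running sums (mod 255):
  after byte 0 (153): sum1=153, sum2=153
  after byte 1 (90): sum1=243, sum2=141
  after byte 2 (193): sum1=181, sum2=67
  after byte 3 (195): sum1=121, sum2=188
  after byte 4 (95): sum1=216, sum2=149
Checksum = sum2·256 + sum1 = 149·256 + 216 = 38360 = 0x95D8.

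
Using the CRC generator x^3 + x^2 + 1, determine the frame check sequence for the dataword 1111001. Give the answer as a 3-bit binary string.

100

Append 3 zeros: 1111001000. Divide by 1101 (XOR where the leading bit is 1):
  pos 0: 1111 XOR 1101 = 0010
  pos 2: 1000 XOR 1101 = 0101
  pos 3: 1011 XOR 1101 = 0110
  pos 4: 1100 XOR 1101 = 0001
Remainder (last 3 bits) = 100. This is the CRC / FCS.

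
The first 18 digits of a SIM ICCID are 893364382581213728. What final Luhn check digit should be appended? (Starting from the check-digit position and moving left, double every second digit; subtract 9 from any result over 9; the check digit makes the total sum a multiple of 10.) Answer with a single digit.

Partial digits right→left: 8 2 7 3 1 2 1 8 5 2 8 3 4 6 3 3 9 8
Double every second digit counting from the check-digit position (so the 1st, 3rd, 5th, ... of the partial from the right).
  doubled (with −9 where >9): 7 5 2 2 1 7 8 6 9 → sum 47
  kept as-is: 2 3 2 8 2 3 6 3 8 → sum 37
Total = 47 + 37 = 84.
Check digit = (10 − (84 mod 10)) mod 10 = 6.

6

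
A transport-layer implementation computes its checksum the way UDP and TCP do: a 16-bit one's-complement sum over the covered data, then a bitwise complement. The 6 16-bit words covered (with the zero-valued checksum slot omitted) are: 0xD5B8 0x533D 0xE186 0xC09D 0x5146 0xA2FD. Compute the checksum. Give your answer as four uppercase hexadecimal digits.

40A1

One's-complement addition (fold any carry out of bit 15 back into bit 0):
  0xD5B8 + 0x533D = 0x128F5 → wrap carry → 0x28F6
  0x28F6 + 0xE186 = 0x10A7C → wrap carry → 0x0A7D
  0x0A7D + 0xC09D = 0x0CB1A
  0xCB1A + 0x5146 = 0x11C60 → wrap carry → 0x1C61
  0x1C61 + 0xA2FD = 0x0BF5E
One's-complement sum = 0xBF5E.
Checksum = ~0xBF5E & 0xFFFF = 0x40A1.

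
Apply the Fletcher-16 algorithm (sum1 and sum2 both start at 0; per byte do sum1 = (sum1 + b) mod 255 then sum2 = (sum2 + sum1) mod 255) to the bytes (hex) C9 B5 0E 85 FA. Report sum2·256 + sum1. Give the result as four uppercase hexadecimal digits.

Running sums (mod 255):
  after byte 0 (C9): sum1=201, sum2=201
  after byte 1 (B5): sum1=127, sum2=73
  after byte 2 (0E): sum1=141, sum2=214
  after byte 3 (85): sum1=19, sum2=233
  after byte 4 (FA): sum1=14, sum2=247
Checksum = sum2·256 + sum1 = 247·256 + 14 = 63246 = 0xF70E.

F70E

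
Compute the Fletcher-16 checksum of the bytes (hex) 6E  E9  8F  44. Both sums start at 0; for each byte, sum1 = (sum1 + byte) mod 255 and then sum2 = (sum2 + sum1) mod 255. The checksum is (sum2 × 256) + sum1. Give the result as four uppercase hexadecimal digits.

Running sums (mod 255):
  after byte 0 (6E): sum1=110, sum2=110
  after byte 1 (E9): sum1=88, sum2=198
  after byte 2 (8F): sum1=231, sum2=174
  after byte 3 (44): sum1=44, sum2=218
Checksum = sum2·256 + sum1 = 218·256 + 44 = 55852 = 0xDA2C.

DA2C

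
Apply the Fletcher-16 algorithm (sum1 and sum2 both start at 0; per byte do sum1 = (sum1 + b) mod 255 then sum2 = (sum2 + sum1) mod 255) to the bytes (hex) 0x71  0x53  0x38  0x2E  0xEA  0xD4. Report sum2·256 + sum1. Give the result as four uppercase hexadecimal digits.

Running sums (mod 255):
  after byte 0 (0x71): sum1=113, sum2=113
  after byte 1 (0x53): sum1=196, sum2=54
  after byte 2 (0x38): sum1=252, sum2=51
  after byte 3 (0x2E): sum1=43, sum2=94
  after byte 4 (0xEA): sum1=22, sum2=116
  after byte 5 (0xD4): sum1=234, sum2=95
Checksum = sum2·256 + sum1 = 95·256 + 234 = 24554 = 0x5FEA.

5FEA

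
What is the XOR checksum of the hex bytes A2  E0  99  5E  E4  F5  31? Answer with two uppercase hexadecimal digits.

XOR the bytes together:
  start with 0xA2
  0xA2 ⊕ 0xE0 = 0x42
  0x42 ⊕ 0x99 = 0xDB
  0xDB ⊕ 0x5E = 0x85
  0x85 ⊕ 0xE4 = 0x61
  0x61 ⊕ 0xF5 = 0x94
  0x94 ⊕ 0x31 = 0xA5

A5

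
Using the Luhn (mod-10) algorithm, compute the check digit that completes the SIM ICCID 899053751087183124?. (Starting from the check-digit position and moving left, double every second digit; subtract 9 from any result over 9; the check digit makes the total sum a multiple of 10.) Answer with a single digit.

Partial digits right→left: 4 2 1 3 8 1 7 8 0 1 5 7 3 5 0 9 9 8
Double every second digit counting from the check-digit position (so the 1st, 3rd, 5th, ... of the partial from the right).
  doubled (with −9 where >9): 8 2 7 5 0 1 6 0 9 → sum 38
  kept as-is: 2 3 1 8 1 7 5 9 8 → sum 44
Total = 38 + 44 = 82.
Check digit = (10 − (82 mod 10)) mod 10 = 8.

8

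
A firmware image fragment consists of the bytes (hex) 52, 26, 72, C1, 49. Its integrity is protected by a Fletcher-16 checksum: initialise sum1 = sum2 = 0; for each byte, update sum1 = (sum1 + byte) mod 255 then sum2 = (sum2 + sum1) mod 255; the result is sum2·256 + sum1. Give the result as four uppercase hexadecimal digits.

Running sums (mod 255):
  after byte 0 (52): sum1=82, sum2=82
  after byte 1 (26): sum1=120, sum2=202
  after byte 2 (72): sum1=234, sum2=181
  after byte 3 (C1): sum1=172, sum2=98
  after byte 4 (49): sum1=245, sum2=88
Checksum = sum2·256 + sum1 = 88·256 + 245 = 22773 = 0x58F5.

58F5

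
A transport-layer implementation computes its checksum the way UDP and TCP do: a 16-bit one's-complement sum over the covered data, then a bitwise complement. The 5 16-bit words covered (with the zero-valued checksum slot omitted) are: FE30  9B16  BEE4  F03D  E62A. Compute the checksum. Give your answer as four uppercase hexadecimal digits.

One's-complement addition (fold any carry out of bit 15 back into bit 0):
  0xFE30 + 0x9B16 = 0x19946 → wrap carry → 0x9947
  0x9947 + 0xBEE4 = 0x1582B → wrap carry → 0x582C
  0x582C + 0xF03D = 0x14869 → wrap carry → 0x486A
  0x486A + 0xE62A = 0x12E94 → wrap carry → 0x2E95
One's-complement sum = 0x2E95.
Checksum = ~0x2E95 & 0xFFFF = 0xD16A.

D16A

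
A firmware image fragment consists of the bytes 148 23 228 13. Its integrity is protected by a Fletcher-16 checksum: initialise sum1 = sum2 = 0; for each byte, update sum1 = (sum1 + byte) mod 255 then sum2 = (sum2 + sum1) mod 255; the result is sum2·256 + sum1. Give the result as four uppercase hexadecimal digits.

Running sums (mod 255):
  after byte 0 (148): sum1=148, sum2=148
  after byte 1 (23): sum1=171, sum2=64
  after byte 2 (228): sum1=144, sum2=208
  after byte 3 (13): sum1=157, sum2=110
Checksum = sum2·256 + sum1 = 110·256 + 157 = 28317 = 0x6E9D.

6E9D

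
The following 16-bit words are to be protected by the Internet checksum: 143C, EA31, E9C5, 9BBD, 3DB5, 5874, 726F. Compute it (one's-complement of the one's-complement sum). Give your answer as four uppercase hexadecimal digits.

7375

One's-complement addition (fold any carry out of bit 15 back into bit 0):
  0x143C + 0xEA31 = 0x0FE6D
  0xFE6D + 0xE9C5 = 0x1E832 → wrap carry → 0xE833
  0xE833 + 0x9BBD = 0x183F0 → wrap carry → 0x83F1
  0x83F1 + 0x3DB5 = 0x0C1A6
  0xC1A6 + 0x5874 = 0x11A1A → wrap carry → 0x1A1B
  0x1A1B + 0x726F = 0x08C8A
One's-complement sum = 0x8C8A.
Checksum = ~0x8C8A & 0xFFFF = 0x7375.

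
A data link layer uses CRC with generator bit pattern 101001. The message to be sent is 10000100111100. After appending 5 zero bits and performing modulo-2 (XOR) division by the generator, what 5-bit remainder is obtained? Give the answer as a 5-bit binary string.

Append 5 zeros: 1000010011110000000. Divide by 101001 (XOR where the leading bit is 1):
  pos 0: 100001 XOR 101001 = 001000
  pos 2: 100000 XOR 101001 = 001001
  pos 4: 100111 XOR 101001 = 001110
  pos 6: 111011 XOR 101001 = 010010
  pos 7: 100100 XOR 101001 = 001101
  pos 9: 110100 XOR 101001 = 011101
  pos 10: 111010 XOR 101001 = 010011
  pos 11: 100110 XOR 101001 = 001111
  pos 13: 111100 XOR 101001 = 010101
Remainder (last 5 bits) = 10101. This is the CRC / FCS.

10101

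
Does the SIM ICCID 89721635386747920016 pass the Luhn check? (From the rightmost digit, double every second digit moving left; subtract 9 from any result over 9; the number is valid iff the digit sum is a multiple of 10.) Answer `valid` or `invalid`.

From the right, keep odd positions and double even positions (subtract 9 from any doubled value over 9):
  doubled (positions 2,4,...): 2 0 9 8 3 6 6 2 5 7 → sum 48
  kept (positions 1,3,...): 6 0 2 7 7 8 5 6 2 9 → sum 52
Total = 100.
100 mod 10 = 0, so the number is valid.

valid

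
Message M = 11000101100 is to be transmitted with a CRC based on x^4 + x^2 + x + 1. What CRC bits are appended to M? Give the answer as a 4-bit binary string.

Append 4 zeros: 110001011000000. Divide by 10111 (XOR where the leading bit is 1):
  pos 0: 11000 XOR 10111 = 01111
  pos 1: 11111 XOR 10111 = 01000
  pos 2: 10000 XOR 10111 = 00111
  pos 4: 11111 XOR 10111 = 01000
  pos 5: 10000 XOR 10111 = 00111
  pos 7: 11100 XOR 10111 = 01011
  pos 8: 10110 XOR 10111 = 00001
Remainder (last 4 bits) = 0100. This is the CRC / FCS.

0100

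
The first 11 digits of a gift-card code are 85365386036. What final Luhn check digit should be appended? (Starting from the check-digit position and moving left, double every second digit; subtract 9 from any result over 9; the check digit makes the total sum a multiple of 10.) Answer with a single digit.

3

Partial digits right→left: 6 3 0 6 8 3 5 6 3 5 8
Double every second digit counting from the check-digit position (so the 1st, 3rd, 5th, ... of the partial from the right).
  doubled (with −9 where >9): 3 0 7 1 6 7 → sum 24
  kept as-is: 3 6 3 6 5 → sum 23
Total = 24 + 23 = 47.
Check digit = (10 − (47 mod 10)) mod 10 = 3.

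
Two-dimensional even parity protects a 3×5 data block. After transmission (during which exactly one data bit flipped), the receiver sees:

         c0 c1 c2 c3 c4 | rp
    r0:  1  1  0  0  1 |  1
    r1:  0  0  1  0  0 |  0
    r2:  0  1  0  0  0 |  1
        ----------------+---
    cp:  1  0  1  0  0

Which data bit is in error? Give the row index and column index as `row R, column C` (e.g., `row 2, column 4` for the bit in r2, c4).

Recompute each row's even parity and compare to rp:
  r0: data parity 1, sent rp 1 → ok
  r1: data parity 1, sent rp 0 → mismatch
  r2: data parity 1, sent rp 1 → ok
Recompute each column's even parity and compare to cp:
  c0: data parity 1, sent cp 1 → ok
  c1: data parity 0, sent cp 0 → ok
  c2: data parity 1, sent cp 1 → ok
  c3: data parity 0, sent cp 0 → ok
  c4: data parity 1, sent cp 0 → mismatch
Exactly one row (r1) and one column (c4) fail → the flipped bit is at their intersection.

row 1, column 4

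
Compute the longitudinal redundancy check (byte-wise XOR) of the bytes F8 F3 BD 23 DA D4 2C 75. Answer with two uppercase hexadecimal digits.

XOR the bytes together:
  start with 0xF8
  0xF8 ⊕ 0xF3 = 0x0B
  0x0B ⊕ 0xBD = 0xB6
  0xB6 ⊕ 0x23 = 0x95
  0x95 ⊕ 0xDA = 0x4F
  0x4F ⊕ 0xD4 = 0x9B
  0x9B ⊕ 0x2C = 0xB7
  0xB7 ⊕ 0x75 = 0xC2

C2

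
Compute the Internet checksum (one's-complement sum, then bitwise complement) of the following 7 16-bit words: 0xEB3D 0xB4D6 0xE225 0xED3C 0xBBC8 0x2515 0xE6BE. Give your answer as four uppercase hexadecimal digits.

One's-complement addition (fold any carry out of bit 15 back into bit 0):
  0xEB3D + 0xB4D6 = 0x1A013 → wrap carry → 0xA014
  0xA014 + 0xE225 = 0x18239 → wrap carry → 0x823A
  0x823A + 0xED3C = 0x16F76 → wrap carry → 0x6F77
  0x6F77 + 0xBBC8 = 0x12B3F → wrap carry → 0x2B40
  0x2B40 + 0x2515 = 0x05055
  0x5055 + 0xE6BE = 0x13713 → wrap carry → 0x3714
One's-complement sum = 0x3714.
Checksum = ~0x3714 & 0xFFFF = 0xC8EB.

C8EB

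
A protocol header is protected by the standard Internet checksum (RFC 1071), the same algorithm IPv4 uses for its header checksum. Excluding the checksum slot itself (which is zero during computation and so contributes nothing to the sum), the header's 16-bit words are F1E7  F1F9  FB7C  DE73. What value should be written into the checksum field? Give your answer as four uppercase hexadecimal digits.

422D

One's-complement addition (fold any carry out of bit 15 back into bit 0):
  0xF1E7 + 0xF1F9 = 0x1E3E0 → wrap carry → 0xE3E1
  0xE3E1 + 0xFB7C = 0x1DF5D → wrap carry → 0xDF5E
  0xDF5E + 0xDE73 = 0x1BDD1 → wrap carry → 0xBDD2
One's-complement sum = 0xBDD2.
Checksum = ~0xBDD2 & 0xFFFF = 0x422D.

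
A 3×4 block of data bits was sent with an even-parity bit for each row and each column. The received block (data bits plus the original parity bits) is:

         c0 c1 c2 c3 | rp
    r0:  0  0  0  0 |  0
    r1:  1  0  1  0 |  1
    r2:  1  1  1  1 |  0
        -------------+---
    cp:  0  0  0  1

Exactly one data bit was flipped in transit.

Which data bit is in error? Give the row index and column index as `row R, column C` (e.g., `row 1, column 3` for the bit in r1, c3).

row 1, column 1

Recompute each row's even parity and compare to rp:
  r0: data parity 0, sent rp 0 → ok
  r1: data parity 0, sent rp 1 → mismatch
  r2: data parity 0, sent rp 0 → ok
Recompute each column's even parity and compare to cp:
  c0: data parity 0, sent cp 0 → ok
  c1: data parity 1, sent cp 0 → mismatch
  c2: data parity 0, sent cp 0 → ok
  c3: data parity 1, sent cp 1 → ok
Exactly one row (r1) and one column (c1) fail → the flipped bit is at their intersection.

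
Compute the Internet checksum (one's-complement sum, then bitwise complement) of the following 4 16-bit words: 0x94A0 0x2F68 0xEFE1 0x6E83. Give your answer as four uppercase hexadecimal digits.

One's-complement addition (fold any carry out of bit 15 back into bit 0):
  0x94A0 + 0x2F68 = 0x0C408
  0xC408 + 0xEFE1 = 0x1B3E9 → wrap carry → 0xB3EA
  0xB3EA + 0x6E83 = 0x1226D → wrap carry → 0x226E
One's-complement sum = 0x226E.
Checksum = ~0x226E & 0xFFFF = 0xDD91.

DD91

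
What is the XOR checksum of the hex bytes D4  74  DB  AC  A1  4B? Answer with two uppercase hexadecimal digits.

XOR the bytes together:
  start with 0xD4
  0xD4 ⊕ 0x74 = 0xA0
  0xA0 ⊕ 0xDB = 0x7B
  0x7B ⊕ 0xAC = 0xD7
  0xD7 ⊕ 0xA1 = 0x76
  0x76 ⊕ 0x4B = 0x3D

3D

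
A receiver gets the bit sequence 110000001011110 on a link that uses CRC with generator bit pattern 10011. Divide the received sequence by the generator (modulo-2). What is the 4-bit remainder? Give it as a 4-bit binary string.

0101

Modulo-2 division of 110000001011110 by 10011:
  pos 0: 11000 XOR 10011 = 01011
  pos 1: 10110 XOR 10011 = 00101
  pos 3: 10100 XOR 10011 = 00111
  pos 5: 11110 XOR 10011 = 01101
  pos 6: 11011 XOR 10011 = 01000
  pos 7: 10001 XOR 10011 = 00010
  pos 10: 10110 XOR 10011 = 00101
Remainder = 0101 (nonzero — an error is detected).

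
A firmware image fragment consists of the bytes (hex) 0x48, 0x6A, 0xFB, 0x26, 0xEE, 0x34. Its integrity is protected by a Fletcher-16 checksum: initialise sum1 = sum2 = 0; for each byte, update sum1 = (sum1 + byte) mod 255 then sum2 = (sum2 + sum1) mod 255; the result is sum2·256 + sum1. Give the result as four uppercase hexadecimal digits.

Running sums (mod 255):
  after byte 0 (0x48): sum1=72, sum2=72
  after byte 1 (0x6A): sum1=178, sum2=250
  after byte 2 (0xFB): sum1=174, sum2=169
  after byte 3 (0x26): sum1=212, sum2=126
  after byte 4 (0xEE): sum1=195, sum2=66
  after byte 5 (0x34): sum1=247, sum2=58
Checksum = sum2·256 + sum1 = 58·256 + 247 = 15095 = 0x3AF7.

3AF7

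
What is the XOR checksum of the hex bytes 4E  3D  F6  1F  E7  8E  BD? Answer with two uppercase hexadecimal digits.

XOR the bytes together:
  start with 0x4E
  0x4E ⊕ 0x3D = 0x73
  0x73 ⊕ 0xF6 = 0x85
  0x85 ⊕ 0x1F = 0x9A
  0x9A ⊕ 0xE7 = 0x7D
  0x7D ⊕ 0x8E = 0xF3
  0xF3 ⊕ 0xBD = 0x4E

4E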